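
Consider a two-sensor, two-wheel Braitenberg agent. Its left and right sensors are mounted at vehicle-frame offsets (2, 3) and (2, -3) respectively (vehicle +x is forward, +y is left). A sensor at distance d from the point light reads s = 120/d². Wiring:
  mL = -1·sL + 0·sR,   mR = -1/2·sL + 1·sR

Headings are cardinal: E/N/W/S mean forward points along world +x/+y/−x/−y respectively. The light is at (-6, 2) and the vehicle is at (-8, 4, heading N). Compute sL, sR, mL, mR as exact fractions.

left sensor world pos  = (-11, 6); dL² = 41
right sensor world pos = (-5, 6); dR² = 17
sL = 120/41 = 120/41
sR = 120/17 = 120/17
mL = -1·sL + 0·sR = -120/41
mR = -1/2·sL + 1·sR = 3900/697

120/41 120/17 -120/41 3900/697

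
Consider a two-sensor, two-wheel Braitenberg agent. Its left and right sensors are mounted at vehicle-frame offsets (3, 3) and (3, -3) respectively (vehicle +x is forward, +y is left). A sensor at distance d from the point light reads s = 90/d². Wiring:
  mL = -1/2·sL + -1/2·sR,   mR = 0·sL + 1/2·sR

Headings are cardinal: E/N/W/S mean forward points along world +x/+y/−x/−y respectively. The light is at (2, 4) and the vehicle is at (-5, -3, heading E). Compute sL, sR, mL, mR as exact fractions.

45/16 45/58 -1665/928 45/116

left sensor world pos  = (-2, 0); dL² = 32
right sensor world pos = (-2, -6); dR² = 116
sL = 90/32 = 45/16
sR = 90/116 = 45/58
mL = -1/2·sL + -1/2·sR = -1665/928
mR = 0·sL + 1/2·sR = 45/116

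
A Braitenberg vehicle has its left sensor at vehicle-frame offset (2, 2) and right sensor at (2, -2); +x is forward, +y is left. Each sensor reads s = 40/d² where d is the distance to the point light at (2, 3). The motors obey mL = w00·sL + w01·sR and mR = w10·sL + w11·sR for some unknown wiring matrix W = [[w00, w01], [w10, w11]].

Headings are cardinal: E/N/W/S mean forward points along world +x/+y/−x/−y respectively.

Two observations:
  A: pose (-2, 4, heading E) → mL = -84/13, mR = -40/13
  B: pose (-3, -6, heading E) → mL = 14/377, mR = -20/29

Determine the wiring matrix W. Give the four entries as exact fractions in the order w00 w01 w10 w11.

obs A: pose=(-2,4,E) → sL=40/13, sR=8, mL=-84/13, mR=-40/13
obs B: pose=(-3,-6,E) → sL=20/29, sR=4/13, mL=14/377, mR=-20/29
sensor matrix S = [[40/13, 8], [20/29, 4/13]]; det S = -22400/4901
solve [mL_A; mL_B] = S·[w00; w01] and [mR_A; mR_B] = S·[w10; w11]:
  w00 = 1/2, w01 = -1, w10 = -1, w11 = 0

1/2 -1 -1 0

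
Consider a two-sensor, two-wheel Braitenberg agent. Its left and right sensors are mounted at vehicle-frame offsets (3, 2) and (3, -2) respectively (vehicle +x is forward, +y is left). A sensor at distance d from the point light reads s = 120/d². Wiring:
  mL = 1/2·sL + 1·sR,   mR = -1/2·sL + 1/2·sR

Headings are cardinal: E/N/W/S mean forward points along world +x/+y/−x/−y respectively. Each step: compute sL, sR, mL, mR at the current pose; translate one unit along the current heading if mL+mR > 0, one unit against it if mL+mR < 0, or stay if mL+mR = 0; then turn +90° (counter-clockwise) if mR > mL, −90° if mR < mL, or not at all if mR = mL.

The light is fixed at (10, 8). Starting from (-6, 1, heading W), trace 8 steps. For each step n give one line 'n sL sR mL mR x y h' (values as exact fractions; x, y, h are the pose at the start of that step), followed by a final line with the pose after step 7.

n=0: pose=(-6,1,W); sL=60/221, sR=60/193; mL=19050/42653, mR=840/42653; mL+mR=90/193 → advance +1; mR−mL=-18210/42653 → turn -1·90°
n=1: pose=(-7,1,N); sL=120/377, sR=120/241; mL=59700/90857, mR=8160/90857; mL+mR=180/241 → advance +1; mR−mL=-51540/90857 → turn -1·90°
n=2: pose=(-7,2,E); sL=30/53, sR=6/13; mL=513/689, mR=-36/689; mL+mR=9/13 → advance +1; mR−mL=-549/689 → turn -1·90°
n=3: pose=(-6,2,S); sL=120/277, sR=8/27; mL=3836/7479, mR=-512/7479; mL+mR=4/9 → advance +1; mR−mL=-4348/7479 → turn -1·90°
n=4: pose=(-6,1,W); sL=60/221, sR=60/193; mL=19050/42653, mR=840/42653; mL+mR=90/193 → advance +1; mR−mL=-18210/42653 → turn -1·90°
n=5: pose=(-7,1,N); sL=120/377, sR=120/241; mL=59700/90857, mR=8160/90857; mL+mR=180/241 → advance +1; mR−mL=-51540/90857 → turn -1·90°
n=6: pose=(-7,2,E); sL=30/53, sR=6/13; mL=513/689, mR=-36/689; mL+mR=9/13 → advance +1; mR−mL=-549/689 → turn -1·90°
n=7: pose=(-6,2,S); sL=120/277, sR=8/27; mL=3836/7479, mR=-512/7479; mL+mR=4/9 → advance +1; mR−mL=-4348/7479 → turn -1·90°

0 60/221 60/193 19050/42653 840/42653 -6 1 W
1 120/377 120/241 59700/90857 8160/90857 -7 1 N
2 30/53 6/13 513/689 -36/689 -7 2 E
3 120/277 8/27 3836/7479 -512/7479 -6 2 S
4 60/221 60/193 19050/42653 840/42653 -6 1 W
5 120/377 120/241 59700/90857 8160/90857 -7 1 N
6 30/53 6/13 513/689 -36/689 -7 2 E
7 120/277 8/27 3836/7479 -512/7479 -6 2 S
final -6 1 W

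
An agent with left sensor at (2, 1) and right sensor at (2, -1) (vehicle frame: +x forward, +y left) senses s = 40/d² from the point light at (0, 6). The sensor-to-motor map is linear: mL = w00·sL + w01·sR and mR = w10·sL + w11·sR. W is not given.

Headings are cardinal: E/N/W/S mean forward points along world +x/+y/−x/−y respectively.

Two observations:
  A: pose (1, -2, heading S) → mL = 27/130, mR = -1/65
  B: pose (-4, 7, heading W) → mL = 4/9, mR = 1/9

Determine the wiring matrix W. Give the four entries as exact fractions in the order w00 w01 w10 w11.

obs A: pose=(1,-2,S) → sL=5/13, sR=2/5, mL=27/130, mR=-1/65
obs B: pose=(-4,7,W) → sL=10/9, sR=1, mL=4/9, mR=1/9
sensor matrix S = [[5/13, 2/5], [10/9, 1]]; det S = -7/117
solve [mL_A; mL_B] = S·[w00; w01] and [mR_A; mR_B] = S·[w10; w11]:
  w00 = -1/2, w01 = 1, w10 = 1, w11 = -1

-1/2 1 1 -1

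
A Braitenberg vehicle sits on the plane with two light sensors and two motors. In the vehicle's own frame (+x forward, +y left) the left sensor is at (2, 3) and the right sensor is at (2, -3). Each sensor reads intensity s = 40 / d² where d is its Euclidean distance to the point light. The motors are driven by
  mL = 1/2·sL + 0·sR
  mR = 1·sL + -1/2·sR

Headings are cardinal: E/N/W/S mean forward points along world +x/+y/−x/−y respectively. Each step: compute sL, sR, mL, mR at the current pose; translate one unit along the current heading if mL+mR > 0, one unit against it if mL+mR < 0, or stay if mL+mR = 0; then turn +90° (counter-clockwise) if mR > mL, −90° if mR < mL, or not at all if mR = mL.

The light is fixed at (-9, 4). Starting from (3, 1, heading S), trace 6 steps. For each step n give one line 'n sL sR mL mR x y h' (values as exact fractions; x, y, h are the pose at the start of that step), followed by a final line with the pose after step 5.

0 4/25 20/53 2/25 -38/1325 3 1 S
1 40/149 40/101 20/149 1060/15049 3 0 W
2 10/17 1/5 5/17 83/170 2 0 N
3 40/117 40/81 20/117 100/1053 2 1 W
4 4/5 4/17 2/5 58/85 1 1 N
5 40/89 8/13 20/89 164/1157 1 2 W
final 0 2 N

n=0: pose=(3,1,S); sL=4/25, sR=20/53; mL=2/25, mR=-38/1325; mL+mR=68/1325 → advance +1; mR−mL=-144/1325 → turn -1·90°
n=1: pose=(3,0,W); sL=40/149, sR=40/101; mL=20/149, mR=1060/15049; mL+mR=3080/15049 → advance +1; mR−mL=-960/15049 → turn -1·90°
n=2: pose=(2,0,N); sL=10/17, sR=1/5; mL=5/17, mR=83/170; mL+mR=133/170 → advance +1; mR−mL=33/170 → turn +1·90°
n=3: pose=(2,1,W); sL=40/117, sR=40/81; mL=20/117, mR=100/1053; mL+mR=280/1053 → advance +1; mR−mL=-80/1053 → turn -1·90°
n=4: pose=(1,1,N); sL=4/5, sR=4/17; mL=2/5, mR=58/85; mL+mR=92/85 → advance +1; mR−mL=24/85 → turn +1·90°
n=5: pose=(1,2,W); sL=40/89, sR=8/13; mL=20/89, mR=164/1157; mL+mR=424/1157 → advance +1; mR−mL=-96/1157 → turn -1·90°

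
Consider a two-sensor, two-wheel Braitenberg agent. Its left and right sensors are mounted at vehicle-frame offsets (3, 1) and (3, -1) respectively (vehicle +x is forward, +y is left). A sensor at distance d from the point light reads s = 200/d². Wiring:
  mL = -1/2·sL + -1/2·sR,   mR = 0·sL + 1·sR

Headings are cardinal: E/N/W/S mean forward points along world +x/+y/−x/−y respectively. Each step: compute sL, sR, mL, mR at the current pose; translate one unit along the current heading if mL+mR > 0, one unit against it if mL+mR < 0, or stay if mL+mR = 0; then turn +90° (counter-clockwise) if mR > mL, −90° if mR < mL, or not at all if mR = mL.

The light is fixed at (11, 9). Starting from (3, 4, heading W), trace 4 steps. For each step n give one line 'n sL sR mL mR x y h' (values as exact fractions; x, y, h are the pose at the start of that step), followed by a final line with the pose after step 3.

0 200/157 200/137 -29400/21509 200/137 3 4 W
1 25/16 50/41 -1825/1312 50/41 2 4 S
2 40/9 200/61 -2120/549 200/61 2 5 E
3 100/61 100/41 -5100/2501 100/41 1 5 N
final 1 6 W

n=0: pose=(3,4,W); sL=200/157, sR=200/137; mL=-29400/21509, mR=200/137; mL+mR=2000/21509 → advance +1; mR−mL=60800/21509 → turn +1·90°
n=1: pose=(2,4,S); sL=25/16, sR=50/41; mL=-1825/1312, mR=50/41; mL+mR=-225/1312 → advance -1; mR−mL=3425/1312 → turn +1·90°
n=2: pose=(2,5,E); sL=40/9, sR=200/61; mL=-2120/549, mR=200/61; mL+mR=-320/549 → advance -1; mR−mL=3920/549 → turn +1·90°
n=3: pose=(1,5,N); sL=100/61, sR=100/41; mL=-5100/2501, mR=100/41; mL+mR=1000/2501 → advance +1; mR−mL=11200/2501 → turn +1·90°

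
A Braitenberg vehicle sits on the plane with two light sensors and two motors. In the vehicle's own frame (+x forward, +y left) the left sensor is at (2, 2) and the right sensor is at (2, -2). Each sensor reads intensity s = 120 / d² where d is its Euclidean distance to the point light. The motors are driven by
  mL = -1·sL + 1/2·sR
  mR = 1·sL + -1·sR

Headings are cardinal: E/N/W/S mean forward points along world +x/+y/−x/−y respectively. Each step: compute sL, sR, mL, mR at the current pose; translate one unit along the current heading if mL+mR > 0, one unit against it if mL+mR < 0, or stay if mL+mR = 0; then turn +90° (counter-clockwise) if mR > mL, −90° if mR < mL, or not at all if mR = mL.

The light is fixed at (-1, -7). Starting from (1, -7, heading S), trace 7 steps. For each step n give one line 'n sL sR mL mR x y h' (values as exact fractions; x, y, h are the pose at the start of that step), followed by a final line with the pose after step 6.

0 6 30 9 -24 1 -7 S
1 120 40/3 -340/3 320/3 1 -6 W
2 60/13 60 330/13 -720/13 2 -6 S
3 120 120/17 -1980/17 1920/17 2 -5 W
4 10/3 30 35/3 -80/3 3 -5 S
5 24 120/29 -636/29 576/29 3 -4 W
6 12/5 12 18/5 -48/5 4 -4 S
final 4 -3 W

n=0: pose=(1,-7,S); sL=6, sR=30; mL=9, mR=-24; mL+mR=-15 → advance -1; mR−mL=-33 → turn -1·90°
n=1: pose=(1,-6,W); sL=120, sR=40/3; mL=-340/3, mR=320/3; mL+mR=-20/3 → advance -1; mR−mL=220 → turn +1·90°
n=2: pose=(2,-6,S); sL=60/13, sR=60; mL=330/13, mR=-720/13; mL+mR=-30 → advance -1; mR−mL=-1050/13 → turn -1·90°
n=3: pose=(2,-5,W); sL=120, sR=120/17; mL=-1980/17, mR=1920/17; mL+mR=-60/17 → advance -1; mR−mL=3900/17 → turn +1·90°
n=4: pose=(3,-5,S); sL=10/3, sR=30; mL=35/3, mR=-80/3; mL+mR=-15 → advance -1; mR−mL=-115/3 → turn -1·90°
n=5: pose=(3,-4,W); sL=24, sR=120/29; mL=-636/29, mR=576/29; mL+mR=-60/29 → advance -1; mR−mL=1212/29 → turn +1·90°
n=6: pose=(4,-4,S); sL=12/5, sR=12; mL=18/5, mR=-48/5; mL+mR=-6 → advance -1; mR−mL=-66/5 → turn -1·90°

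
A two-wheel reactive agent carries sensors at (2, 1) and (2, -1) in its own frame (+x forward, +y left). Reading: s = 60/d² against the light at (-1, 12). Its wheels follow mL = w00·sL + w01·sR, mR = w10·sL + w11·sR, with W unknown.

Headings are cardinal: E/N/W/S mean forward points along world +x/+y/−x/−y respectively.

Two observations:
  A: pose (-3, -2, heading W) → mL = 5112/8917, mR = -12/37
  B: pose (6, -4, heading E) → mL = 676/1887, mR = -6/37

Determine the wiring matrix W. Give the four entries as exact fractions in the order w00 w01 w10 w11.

1 1 0 -1

obs A: pose=(-3,-2,W) → sL=60/241, sR=12/37, mL=5112/8917, mR=-12/37
obs B: pose=(6,-4,E) → sL=10/51, sR=6/37, mL=676/1887, mR=-6/37
sensor matrix S = [[60/241, 12/37], [10/51, 6/37]]; det S = -3520/151589
solve [mL_A; mL_B] = S·[w00; w01] and [mR_A; mR_B] = S·[w10; w11]:
  w00 = 1, w01 = 1, w10 = 0, w11 = -1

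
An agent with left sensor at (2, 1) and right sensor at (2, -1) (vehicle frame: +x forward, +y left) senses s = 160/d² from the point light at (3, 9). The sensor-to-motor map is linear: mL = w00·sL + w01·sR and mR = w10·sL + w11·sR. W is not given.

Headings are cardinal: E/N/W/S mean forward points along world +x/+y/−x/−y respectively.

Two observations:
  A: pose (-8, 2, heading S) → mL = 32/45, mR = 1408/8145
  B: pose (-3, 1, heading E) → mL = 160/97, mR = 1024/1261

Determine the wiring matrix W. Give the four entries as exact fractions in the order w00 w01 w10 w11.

0 1 1 -1

obs A: pose=(-8,2,S) → sL=160/181, sR=32/45, mL=32/45, mR=1408/8145
obs B: pose=(-3,1,E) → sL=32/13, sR=160/97, mL=160/97, mR=1024/1261
sensor matrix S = [[160/181, 32/45], [32/13, 160/97]]; det S = -3002368/10270845
solve [mL_A; mL_B] = S·[w00; w01] and [mR_A; mR_B] = S·[w10; w11]:
  w00 = 0, w01 = 1, w10 = 1, w11 = -1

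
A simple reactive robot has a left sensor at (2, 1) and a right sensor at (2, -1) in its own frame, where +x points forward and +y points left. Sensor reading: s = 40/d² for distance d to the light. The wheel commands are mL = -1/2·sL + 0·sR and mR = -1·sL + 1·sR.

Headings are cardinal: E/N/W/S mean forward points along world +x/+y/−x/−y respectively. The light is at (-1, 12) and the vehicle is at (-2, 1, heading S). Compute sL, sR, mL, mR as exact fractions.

40/169 40/173 -20/169 -160/29237

left sensor world pos  = (-1, -1); dL² = 169
right sensor world pos = (-3, -1); dR² = 173
sL = 40/169 = 40/169
sR = 40/173 = 40/173
mL = -1/2·sL + 0·sR = -20/169
mR = -1·sL + 1·sR = -160/29237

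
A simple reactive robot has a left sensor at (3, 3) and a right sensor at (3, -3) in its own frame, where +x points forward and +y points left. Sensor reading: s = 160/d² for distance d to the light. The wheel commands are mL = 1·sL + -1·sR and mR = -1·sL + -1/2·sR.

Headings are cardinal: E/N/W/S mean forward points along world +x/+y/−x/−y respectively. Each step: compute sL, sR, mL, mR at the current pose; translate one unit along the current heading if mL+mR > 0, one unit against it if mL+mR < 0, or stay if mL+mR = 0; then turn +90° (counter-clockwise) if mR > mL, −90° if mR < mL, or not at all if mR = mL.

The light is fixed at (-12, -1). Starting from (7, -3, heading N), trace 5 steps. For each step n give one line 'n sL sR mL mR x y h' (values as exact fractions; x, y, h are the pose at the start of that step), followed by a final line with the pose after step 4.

n=0: pose=(7,-3,N); sL=160/257, sR=32/97; mL=7296/24929, mR=-19632/24929; mL+mR=-48/97 → advance -1; mR−mL=-26928/24929 → turn -1·90°
n=1: pose=(7,-4,E); sL=40/121, sR=4/13; mL=36/1573, mR=-762/1573; mL+mR=-6/13 → advance -1; mR−mL=-798/1573 → turn -1·90°
n=2: pose=(6,-4,S); sL=160/477, sR=160/261; mL=-1280/4611, mR=-2960/4611; mL+mR=-80/87 → advance -1; mR−mL=-560/1537 → turn -1·90°
n=3: pose=(6,-3,W); sL=16/25, sR=80/113; mL=-192/2825, mR=-2808/2825; mL+mR=-120/113 → advance -1; mR−mL=-2616/2825 → turn -1·90°
n=4: pose=(7,-3,N); sL=160/257, sR=32/97; mL=7296/24929, mR=-19632/24929; mL+mR=-48/97 → advance -1; mR−mL=-26928/24929 → turn -1·90°

0 160/257 32/97 7296/24929 -19632/24929 7 -3 N
1 40/121 4/13 36/1573 -762/1573 7 -4 E
2 160/477 160/261 -1280/4611 -2960/4611 6 -4 S
3 16/25 80/113 -192/2825 -2808/2825 6 -3 W
4 160/257 32/97 7296/24929 -19632/24929 7 -3 N
final 7 -4 E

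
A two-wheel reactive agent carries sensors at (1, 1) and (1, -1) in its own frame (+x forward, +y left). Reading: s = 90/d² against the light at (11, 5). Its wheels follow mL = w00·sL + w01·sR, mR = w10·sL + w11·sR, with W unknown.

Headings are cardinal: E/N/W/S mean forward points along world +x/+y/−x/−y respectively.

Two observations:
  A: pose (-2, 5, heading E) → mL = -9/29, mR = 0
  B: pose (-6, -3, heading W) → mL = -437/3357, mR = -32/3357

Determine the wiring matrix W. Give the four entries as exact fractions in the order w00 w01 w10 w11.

obs A: pose=(-2,5,E) → sL=18/29, sR=18/29, mL=-9/29, mR=0
obs B: pose=(-6,-3,W) → sL=2/9, sR=90/373, mL=-437/3357, mR=-32/3357
sensor matrix S = [[18/29, 18/29], [2/9, 90/373]]; det S = 128/10817
solve [mL_A; mL_B] = S·[w00; w01] and [mR_A; mR_B] = S·[w10; w11]:
  w00 = 1/2, w01 = -1, w10 = 1/2, w11 = -1/2

1/2 -1 1/2 -1/2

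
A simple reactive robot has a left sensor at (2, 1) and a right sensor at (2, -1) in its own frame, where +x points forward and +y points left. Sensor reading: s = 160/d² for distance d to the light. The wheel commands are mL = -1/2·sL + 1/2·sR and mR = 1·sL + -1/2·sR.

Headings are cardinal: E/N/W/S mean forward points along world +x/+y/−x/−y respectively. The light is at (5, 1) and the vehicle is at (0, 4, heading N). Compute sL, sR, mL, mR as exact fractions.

left sensor world pos  = (-1, 6); dL² = 61
right sensor world pos = (1, 6); dR² = 41
sL = 160/61 = 160/61
sR = 160/41 = 160/41
mL = -1/2·sL + 1/2·sR = 1600/2501
mR = 1·sL + -1/2·sR = 1680/2501

160/61 160/41 1600/2501 1680/2501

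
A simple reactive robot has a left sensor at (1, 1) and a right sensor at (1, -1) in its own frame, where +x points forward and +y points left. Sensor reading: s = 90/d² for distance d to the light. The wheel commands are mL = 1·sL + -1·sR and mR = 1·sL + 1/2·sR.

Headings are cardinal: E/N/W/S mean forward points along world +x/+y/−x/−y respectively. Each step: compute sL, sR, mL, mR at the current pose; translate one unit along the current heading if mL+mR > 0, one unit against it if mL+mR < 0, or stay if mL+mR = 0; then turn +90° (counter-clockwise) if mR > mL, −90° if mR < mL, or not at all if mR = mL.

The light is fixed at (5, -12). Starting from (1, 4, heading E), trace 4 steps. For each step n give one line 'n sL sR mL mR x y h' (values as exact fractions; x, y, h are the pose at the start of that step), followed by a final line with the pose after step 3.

n=0: pose=(1,4,E); sL=45/149, sR=5/13; mL=-160/1937, mR=1915/3874; mL+mR=1595/3874 → advance +1; mR−mL=15/26 → turn +1·90°
n=1: pose=(2,4,N); sL=18/61, sR=90/293; mL=-216/17873, mR=8019/17873; mL+mR=7803/17873 → advance +1; mR−mL=135/293 → turn +1·90°
n=2: pose=(2,5,W); sL=45/136, sR=9/34; mL=9/136, mR=63/136; mL+mR=9/17 → advance +1; mR−mL=27/68 → turn +1·90°
n=3: pose=(1,5,S); sL=18/53, sR=90/281; mL=288/14893, mR=7443/14893; mL+mR=7731/14893 → advance +1; mR−mL=135/281 → turn +1·90°

0 45/149 5/13 -160/1937 1915/3874 1 4 E
1 18/61 90/293 -216/17873 8019/17873 2 4 N
2 45/136 9/34 9/136 63/136 2 5 W
3 18/53 90/281 288/14893 7443/14893 1 5 S
final 1 4 E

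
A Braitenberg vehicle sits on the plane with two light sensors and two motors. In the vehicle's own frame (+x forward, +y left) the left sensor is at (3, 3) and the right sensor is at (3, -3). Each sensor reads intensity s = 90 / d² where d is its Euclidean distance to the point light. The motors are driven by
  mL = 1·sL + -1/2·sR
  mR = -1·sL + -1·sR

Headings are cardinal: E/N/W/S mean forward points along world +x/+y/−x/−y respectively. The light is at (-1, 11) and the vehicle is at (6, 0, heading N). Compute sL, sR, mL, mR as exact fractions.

9/8 45/82 279/328 -549/328

left sensor world pos  = (3, 3); dL² = 80
right sensor world pos = (9, 3); dR² = 164
sL = 90/80 = 9/8
sR = 90/164 = 45/82
mL = 1·sL + -1/2·sR = 279/328
mR = -1·sL + -1·sR = -549/328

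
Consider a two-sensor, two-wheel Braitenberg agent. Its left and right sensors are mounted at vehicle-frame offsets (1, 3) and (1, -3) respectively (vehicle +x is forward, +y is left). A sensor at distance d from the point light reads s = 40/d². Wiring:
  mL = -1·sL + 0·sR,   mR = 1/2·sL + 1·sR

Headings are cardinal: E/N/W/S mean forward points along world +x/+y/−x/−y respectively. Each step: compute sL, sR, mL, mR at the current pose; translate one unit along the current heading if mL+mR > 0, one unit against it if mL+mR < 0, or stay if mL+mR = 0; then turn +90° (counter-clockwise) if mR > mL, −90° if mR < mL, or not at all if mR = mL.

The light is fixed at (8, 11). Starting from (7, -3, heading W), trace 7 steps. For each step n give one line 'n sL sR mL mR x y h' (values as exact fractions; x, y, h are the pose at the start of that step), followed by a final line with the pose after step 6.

0 40/293 8/25 -40/293 2844/7325 7 -3 W
1 20/113 4/25 -20/113 702/2825 6 -3 S
2 8/29 8/65 -8/29 492/1885 6 -4 E
3 5/29 10/49 -5/29 825/2842 5 -4 N
4 8/61 40/137 -8/61 2988/8357 5 -3 W
5 20/113 20/137 -20/113 3630/15481 4 -3 S
6 40/153 40/333 -40/153 1420/5661 4 -4 E
final 3 -4 N

n=0: pose=(7,-3,W); sL=40/293, sR=8/25; mL=-40/293, mR=2844/7325; mL+mR=1844/7325 → advance +1; mR−mL=3844/7325 → turn +1·90°
n=1: pose=(6,-3,S); sL=20/113, sR=4/25; mL=-20/113, mR=702/2825; mL+mR=202/2825 → advance +1; mR−mL=1202/2825 → turn +1·90°
n=2: pose=(6,-4,E); sL=8/29, sR=8/65; mL=-8/29, mR=492/1885; mL+mR=-28/1885 → advance -1; mR−mL=1012/1885 → turn +1·90°
n=3: pose=(5,-4,N); sL=5/29, sR=10/49; mL=-5/29, mR=825/2842; mL+mR=335/2842 → advance +1; mR−mL=1315/2842 → turn +1·90°
n=4: pose=(5,-3,W); sL=8/61, sR=40/137; mL=-8/61, mR=2988/8357; mL+mR=1892/8357 → advance +1; mR−mL=4084/8357 → turn +1·90°
n=5: pose=(4,-3,S); sL=20/113, sR=20/137; mL=-20/113, mR=3630/15481; mL+mR=890/15481 → advance +1; mR−mL=6370/15481 → turn +1·90°
n=6: pose=(4,-4,E); sL=40/153, sR=40/333; mL=-40/153, mR=1420/5661; mL+mR=-20/1887 → advance -1; mR−mL=2900/5661 → turn +1·90°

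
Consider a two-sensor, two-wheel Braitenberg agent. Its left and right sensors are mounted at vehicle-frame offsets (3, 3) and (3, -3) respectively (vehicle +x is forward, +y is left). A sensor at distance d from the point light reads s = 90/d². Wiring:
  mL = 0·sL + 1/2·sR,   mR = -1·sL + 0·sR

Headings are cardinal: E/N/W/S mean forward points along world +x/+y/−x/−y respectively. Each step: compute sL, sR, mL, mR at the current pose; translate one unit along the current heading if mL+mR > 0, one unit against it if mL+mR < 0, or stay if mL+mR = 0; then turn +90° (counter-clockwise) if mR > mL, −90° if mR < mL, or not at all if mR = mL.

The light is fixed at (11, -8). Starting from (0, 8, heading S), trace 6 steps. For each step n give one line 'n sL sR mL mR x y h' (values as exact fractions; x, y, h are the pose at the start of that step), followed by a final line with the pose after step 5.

n=0: pose=(0,8,S); sL=90/233, sR=18/73; mL=9/73, mR=-90/233; mL+mR=-4473/17009 → advance -1; mR−mL=-8667/17009 → turn -1·90°
n=1: pose=(0,9,W); sL=45/196, sR=45/298; mL=45/596, mR=-45/196; mL+mR=-1125/7301 → advance -1; mR−mL=-4455/14602 → turn -1·90°
n=2: pose=(1,9,N); sL=90/569, sR=90/449; mL=45/449, mR=-90/569; mL+mR=-14805/255481 → advance -1; mR−mL=-66015/255481 → turn -1·90°
n=3: pose=(1,8,E); sL=9/41, sR=45/109; mL=45/218, mR=-9/41; mL+mR=-117/8938 → advance -1; mR−mL=-3807/8938 → turn -1·90°
n=4: pose=(0,8,S); sL=90/233, sR=18/73; mL=9/73, mR=-90/233; mL+mR=-4473/17009 → advance -1; mR−mL=-8667/17009 → turn -1·90°
n=5: pose=(0,9,W); sL=45/196, sR=45/298; mL=45/596, mR=-45/196; mL+mR=-1125/7301 → advance -1; mR−mL=-4455/14602 → turn -1·90°

0 90/233 18/73 9/73 -90/233 0 8 S
1 45/196 45/298 45/596 -45/196 0 9 W
2 90/569 90/449 45/449 -90/569 1 9 N
3 9/41 45/109 45/218 -9/41 1 8 E
4 90/233 18/73 9/73 -90/233 0 8 S
5 45/196 45/298 45/596 -45/196 0 9 W
final 1 9 N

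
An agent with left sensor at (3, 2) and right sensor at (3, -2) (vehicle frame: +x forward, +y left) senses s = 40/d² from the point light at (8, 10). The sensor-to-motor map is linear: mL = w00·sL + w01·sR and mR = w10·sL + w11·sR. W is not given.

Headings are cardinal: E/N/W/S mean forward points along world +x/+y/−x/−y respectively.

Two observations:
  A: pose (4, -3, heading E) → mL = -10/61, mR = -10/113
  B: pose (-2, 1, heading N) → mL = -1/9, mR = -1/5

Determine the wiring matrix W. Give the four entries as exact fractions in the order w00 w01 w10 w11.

obs A: pose=(4,-3,E) → sL=20/61, sR=20/113, mL=-10/61, mR=-10/113
obs B: pose=(-2,1,N) → sL=2/9, sR=2/5, mL=-1/9, mR=-1/5
sensor matrix S = [[20/61, 20/113], [2/9, 2/5]]; det S = 5696/62037
solve [mL_A; mL_B] = S·[w00; w01] and [mR_A; mR_B] = S·[w10; w11]:
  w00 = -1/2, w01 = 0, w10 = 0, w11 = -1/2

-1/2 0 0 -1/2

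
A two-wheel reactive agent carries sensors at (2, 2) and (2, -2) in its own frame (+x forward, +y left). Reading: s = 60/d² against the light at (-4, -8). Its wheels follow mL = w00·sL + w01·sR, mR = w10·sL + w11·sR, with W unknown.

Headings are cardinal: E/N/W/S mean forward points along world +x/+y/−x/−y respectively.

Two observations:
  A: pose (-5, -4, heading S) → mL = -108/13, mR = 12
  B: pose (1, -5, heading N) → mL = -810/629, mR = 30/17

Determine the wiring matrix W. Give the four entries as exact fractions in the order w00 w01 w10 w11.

obs A: pose=(-5,-4,S) → sL=12, sR=60/13, mL=-108/13, mR=12
obs B: pose=(1,-5,N) → sL=30/17, sR=30/37, mL=-810/629, mR=30/17
sensor matrix S = [[12, 60/13], [30/17, 30/37]]; det S = 12960/8177
solve [mL_A; mL_B] = S·[w00; w01] and [mR_A; mR_B] = S·[w10; w11]:
  w00 = -1/2, w01 = -1/2, w10 = 1, w11 = 0

-1/2 -1/2 1 0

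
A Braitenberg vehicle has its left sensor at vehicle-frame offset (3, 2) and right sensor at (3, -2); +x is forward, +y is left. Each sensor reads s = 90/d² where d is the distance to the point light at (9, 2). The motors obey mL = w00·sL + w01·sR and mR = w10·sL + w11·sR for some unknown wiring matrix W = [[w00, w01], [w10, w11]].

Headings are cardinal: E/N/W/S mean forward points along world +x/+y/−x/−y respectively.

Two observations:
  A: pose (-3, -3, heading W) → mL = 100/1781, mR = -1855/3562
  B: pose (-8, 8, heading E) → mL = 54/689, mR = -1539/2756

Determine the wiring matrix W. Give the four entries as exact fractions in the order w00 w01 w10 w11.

obs A: pose=(-3,-3,W) → sL=45/137, sR=5/13, mL=100/1781, mR=-1855/3562
obs B: pose=(-8,8,E) → sL=9/26, sR=45/106, mL=54/689, mR=-1539/2756
sensor matrix S = [[45/137, 5/13], [9/26, 45/106]]; det S = 7740/1227109
solve [mL_A; mL_B] = S·[w00; w01] and [mR_A; mR_B] = S·[w10; w11]:
  w00 = -1, w01 = 1, w10 = -1, w11 = -1/2

-1 1 -1 -1/2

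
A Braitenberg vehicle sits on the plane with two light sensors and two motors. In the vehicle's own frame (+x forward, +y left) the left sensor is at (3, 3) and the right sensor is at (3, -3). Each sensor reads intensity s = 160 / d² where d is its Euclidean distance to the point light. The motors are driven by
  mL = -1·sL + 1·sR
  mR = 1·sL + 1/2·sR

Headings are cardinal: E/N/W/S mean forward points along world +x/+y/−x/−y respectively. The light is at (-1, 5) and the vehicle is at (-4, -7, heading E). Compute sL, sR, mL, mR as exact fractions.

160/81 32/45 -512/405 944/405

left sensor world pos  = (-1, -4); dL² = 81
right sensor world pos = (-1, -10); dR² = 225
sL = 160/81 = 160/81
sR = 160/225 = 32/45
mL = -1·sL + 1·sR = -512/405
mR = 1·sL + 1/2·sR = 944/405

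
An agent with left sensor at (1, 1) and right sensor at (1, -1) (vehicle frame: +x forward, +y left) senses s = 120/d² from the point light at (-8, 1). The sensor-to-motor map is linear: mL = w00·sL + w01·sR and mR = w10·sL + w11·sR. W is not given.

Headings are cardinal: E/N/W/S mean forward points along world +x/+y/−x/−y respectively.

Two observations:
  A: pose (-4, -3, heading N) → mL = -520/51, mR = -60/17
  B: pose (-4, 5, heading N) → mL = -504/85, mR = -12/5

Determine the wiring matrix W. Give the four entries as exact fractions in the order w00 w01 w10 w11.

obs A: pose=(-4,-3,N) → sL=20/3, sR=60/17, mL=-520/51, mR=-60/17
obs B: pose=(-4,5,N) → sL=60/17, sR=12/5, mL=-504/85, mR=-12/5
sensor matrix S = [[20/3, 60/17], [60/17, 12/5]]; det S = 1024/289
solve [mL_A; mL_B] = S·[w00; w01] and [mR_A; mR_B] = S·[w10; w11]:
  w00 = -1, w01 = -1, w10 = 0, w11 = -1

-1 -1 0 -1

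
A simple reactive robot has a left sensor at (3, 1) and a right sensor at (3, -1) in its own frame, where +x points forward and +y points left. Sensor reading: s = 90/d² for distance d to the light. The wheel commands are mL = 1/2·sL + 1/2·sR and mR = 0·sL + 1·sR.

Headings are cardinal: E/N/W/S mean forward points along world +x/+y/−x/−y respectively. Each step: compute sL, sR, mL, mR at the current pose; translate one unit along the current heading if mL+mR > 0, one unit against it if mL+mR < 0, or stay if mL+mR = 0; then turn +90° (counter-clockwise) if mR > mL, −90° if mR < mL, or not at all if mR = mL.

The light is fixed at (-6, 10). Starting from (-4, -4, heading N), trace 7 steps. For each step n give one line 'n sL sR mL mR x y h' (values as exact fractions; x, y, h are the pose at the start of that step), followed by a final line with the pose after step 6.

n=0: pose=(-4,-4,N); sL=45/61, sR=9/13; mL=567/793, mR=9/13; mL+mR=1116/793 → advance +1; mR−mL=-18/793 → turn -1·90°
n=1: pose=(-4,-3,E); sL=90/169, sR=90/221; mL=1350/2873, mR=90/221; mL+mR=2520/2873 → advance +1; mR−mL=-180/2873 → turn -1·90°
n=2: pose=(-3,-3,S); sL=45/136, sR=9/26; mL=1197/3536, mR=9/26; mL+mR=2421/3536 → advance +1; mR−mL=27/3536 → turn +1·90°
n=3: pose=(-3,-4,E); sL=18/41, sR=10/29; mL=466/1189, mR=10/29; mL+mR=876/1189 → advance +1; mR−mL=-56/1189 → turn -1·90°
n=4: pose=(-2,-4,S); sL=45/157, sR=45/149; mL=6885/23393, mR=45/149; mL+mR=13950/23393 → advance +1; mR−mL=180/23393 → turn +1·90°
n=5: pose=(-2,-5,E); sL=18/49, sR=18/61; mL=990/2989, mR=18/61; mL+mR=1872/2989 → advance +1; mR−mL=-108/2989 → turn -1·90°
n=6: pose=(-1,-5,S); sL=1/4, sR=9/34; mL=35/136, mR=9/34; mL+mR=71/136 → advance +1; mR−mL=1/136 → turn +1·90°

0 45/61 9/13 567/793 9/13 -4 -4 N
1 90/169 90/221 1350/2873 90/221 -4 -3 E
2 45/136 9/26 1197/3536 9/26 -3 -3 S
3 18/41 10/29 466/1189 10/29 -3 -4 E
4 45/157 45/149 6885/23393 45/149 -2 -4 S
5 18/49 18/61 990/2989 18/61 -2 -5 E
6 1/4 9/34 35/136 9/34 -1 -5 S
final -1 -6 E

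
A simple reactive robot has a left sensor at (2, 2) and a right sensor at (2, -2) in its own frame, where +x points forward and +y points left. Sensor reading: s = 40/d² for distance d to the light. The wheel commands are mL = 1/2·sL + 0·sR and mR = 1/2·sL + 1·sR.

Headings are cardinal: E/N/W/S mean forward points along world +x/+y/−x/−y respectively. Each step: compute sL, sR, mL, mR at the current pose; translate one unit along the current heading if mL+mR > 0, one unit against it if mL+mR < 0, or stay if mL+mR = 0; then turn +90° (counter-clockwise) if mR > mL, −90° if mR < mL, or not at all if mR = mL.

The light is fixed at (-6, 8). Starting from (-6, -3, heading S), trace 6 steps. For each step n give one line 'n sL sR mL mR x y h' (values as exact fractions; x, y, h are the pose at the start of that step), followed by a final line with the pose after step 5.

0 40/173 40/173 20/173 60/173 -6 -3 S
1 5/13 1/5 5/26 51/130 -6 -4 E
2 40/101 40/109 20/101 6220/11009 -5 -4 N
3 4/17 20/41 2/17 422/697 -5 -3 W
4 40/173 40/173 20/173 60/173 -6 -3 S
5 5/13 1/5 5/26 51/130 -6 -4 E
final -5 -4 N

n=0: pose=(-6,-3,S); sL=40/173, sR=40/173; mL=20/173, mR=60/173; mL+mR=80/173 → advance +1; mR−mL=40/173 → turn +1·90°
n=1: pose=(-6,-4,E); sL=5/13, sR=1/5; mL=5/26, mR=51/130; mL+mR=38/65 → advance +1; mR−mL=1/5 → turn +1·90°
n=2: pose=(-5,-4,N); sL=40/101, sR=40/109; mL=20/101, mR=6220/11009; mL+mR=8400/11009 → advance +1; mR−mL=40/109 → turn +1·90°
n=3: pose=(-5,-3,W); sL=4/17, sR=20/41; mL=2/17, mR=422/697; mL+mR=504/697 → advance +1; mR−mL=20/41 → turn +1·90°
n=4: pose=(-6,-3,S); sL=40/173, sR=40/173; mL=20/173, mR=60/173; mL+mR=80/173 → advance +1; mR−mL=40/173 → turn +1·90°
n=5: pose=(-6,-4,E); sL=5/13, sR=1/5; mL=5/26, mR=51/130; mL+mR=38/65 → advance +1; mR−mL=1/5 → turn +1·90°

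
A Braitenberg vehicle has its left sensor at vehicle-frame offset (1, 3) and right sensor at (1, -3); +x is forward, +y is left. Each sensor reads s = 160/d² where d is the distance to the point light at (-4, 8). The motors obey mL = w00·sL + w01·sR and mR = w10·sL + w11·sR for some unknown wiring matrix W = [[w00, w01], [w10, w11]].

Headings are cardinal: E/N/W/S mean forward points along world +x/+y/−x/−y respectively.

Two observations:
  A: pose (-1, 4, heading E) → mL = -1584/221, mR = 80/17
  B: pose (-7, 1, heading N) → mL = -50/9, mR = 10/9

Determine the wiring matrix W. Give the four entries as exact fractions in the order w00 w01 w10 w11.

-1/2 -1 1/2 0

obs A: pose=(-1,4,E) → sL=160/17, sR=32/13, mL=-1584/221, mR=80/17
obs B: pose=(-7,1,N) → sL=20/9, sR=40/9, mL=-50/9, mR=10/9
sensor matrix S = [[160/17, 32/13], [20/9, 40/9]]; det S = 72320/1989
solve [mL_A; mL_B] = S·[w00; w01] and [mR_A; mR_B] = S·[w10; w11]:
  w00 = -1/2, w01 = -1, w10 = 1/2, w11 = 0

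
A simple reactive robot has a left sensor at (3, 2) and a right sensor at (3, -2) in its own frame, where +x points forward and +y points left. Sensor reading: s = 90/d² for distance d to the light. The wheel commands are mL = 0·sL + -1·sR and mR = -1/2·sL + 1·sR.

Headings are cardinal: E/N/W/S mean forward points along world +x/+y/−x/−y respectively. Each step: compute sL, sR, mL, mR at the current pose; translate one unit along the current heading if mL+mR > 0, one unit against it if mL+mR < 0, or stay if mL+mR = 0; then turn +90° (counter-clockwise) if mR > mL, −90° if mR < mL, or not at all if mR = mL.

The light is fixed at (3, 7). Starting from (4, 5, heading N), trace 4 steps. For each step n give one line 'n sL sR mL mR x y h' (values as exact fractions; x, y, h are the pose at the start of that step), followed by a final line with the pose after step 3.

0 45 9 -9 -27/2 4 5 N
1 90/17 90/41 -90/41 -315/697 4 4 E
2 45/2 45/2 -45/2 45/4 3 4 N
3 2 90/13 -90/13 77/13 3 3 W
final 4 3 S

n=0: pose=(4,5,N); sL=45, sR=9; mL=-9, mR=-27/2; mL+mR=-45/2 → advance -1; mR−mL=-9/2 → turn -1·90°
n=1: pose=(4,4,E); sL=90/17, sR=90/41; mL=-90/41, mR=-315/697; mL+mR=-45/17 → advance -1; mR−mL=1215/697 → turn +1·90°
n=2: pose=(3,4,N); sL=45/2, sR=45/2; mL=-45/2, mR=45/4; mL+mR=-45/4 → advance -1; mR−mL=135/4 → turn +1·90°
n=3: pose=(3,3,W); sL=2, sR=90/13; mL=-90/13, mR=77/13; mL+mR=-1 → advance -1; mR−mL=167/13 → turn +1·90°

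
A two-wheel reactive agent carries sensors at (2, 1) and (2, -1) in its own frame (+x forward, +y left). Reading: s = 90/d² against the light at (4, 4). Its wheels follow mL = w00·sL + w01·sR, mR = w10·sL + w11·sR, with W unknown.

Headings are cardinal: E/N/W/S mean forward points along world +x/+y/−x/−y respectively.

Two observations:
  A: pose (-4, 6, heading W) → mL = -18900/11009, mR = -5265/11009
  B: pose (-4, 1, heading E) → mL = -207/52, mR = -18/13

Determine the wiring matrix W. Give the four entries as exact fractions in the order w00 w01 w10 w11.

obs A: pose=(-4,6,W) → sL=90/101, sR=90/109, mL=-18900/11009, mR=-5265/11009
obs B: pose=(-4,1,E) → sL=9/4, sR=45/26, mL=-207/52, mR=-18/13
sensor matrix S = [[90/101, 90/109], [9/4, 45/26]]; det S = -90315/286234
solve [mL_A; mL_B] = S·[w00; w01] and [mR_A; mR_B] = S·[w10; w11]:
  w00 = -1, w01 = -1, w10 = -1, w11 = 1/2

-1 -1 -1 1/2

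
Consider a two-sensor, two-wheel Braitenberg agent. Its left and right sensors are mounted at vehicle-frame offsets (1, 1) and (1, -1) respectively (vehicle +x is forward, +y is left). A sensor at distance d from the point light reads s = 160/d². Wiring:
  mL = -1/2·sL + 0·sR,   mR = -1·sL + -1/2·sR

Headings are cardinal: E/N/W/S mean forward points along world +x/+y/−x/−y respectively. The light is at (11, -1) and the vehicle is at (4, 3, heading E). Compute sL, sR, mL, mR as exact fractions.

160/61 32/9 -80/61 -2416/549

left sensor world pos  = (5, 4); dL² = 61
right sensor world pos = (5, 2); dR² = 45
sL = 160/61 = 160/61
sR = 160/45 = 32/9
mL = -1/2·sL + 0·sR = -80/61
mR = -1·sL + -1/2·sR = -2416/549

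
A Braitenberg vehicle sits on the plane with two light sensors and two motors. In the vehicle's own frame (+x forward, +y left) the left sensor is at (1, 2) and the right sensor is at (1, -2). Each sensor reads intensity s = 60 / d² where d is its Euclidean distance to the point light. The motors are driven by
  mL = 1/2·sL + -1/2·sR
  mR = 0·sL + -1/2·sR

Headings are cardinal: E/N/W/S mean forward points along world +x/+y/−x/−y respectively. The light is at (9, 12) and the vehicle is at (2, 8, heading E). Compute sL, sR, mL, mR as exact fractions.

left sensor world pos  = (3, 10); dL² = 40
right sensor world pos = (3, 6); dR² = 72
sL = 60/40 = 3/2
sR = 60/72 = 5/6
mL = 1/2·sL + -1/2·sR = 1/3
mR = 0·sL + -1/2·sR = -5/12

3/2 5/6 1/3 -5/12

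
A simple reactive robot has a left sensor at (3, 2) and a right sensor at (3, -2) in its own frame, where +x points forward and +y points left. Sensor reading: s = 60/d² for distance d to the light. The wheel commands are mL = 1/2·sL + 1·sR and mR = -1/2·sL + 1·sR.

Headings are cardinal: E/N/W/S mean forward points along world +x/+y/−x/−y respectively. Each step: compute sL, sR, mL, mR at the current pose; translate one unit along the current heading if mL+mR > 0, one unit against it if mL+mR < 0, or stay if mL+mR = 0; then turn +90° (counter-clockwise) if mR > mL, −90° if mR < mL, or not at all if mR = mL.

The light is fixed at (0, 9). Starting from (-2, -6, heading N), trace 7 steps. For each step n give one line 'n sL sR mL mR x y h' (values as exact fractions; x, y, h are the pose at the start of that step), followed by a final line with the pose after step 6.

n=0: pose=(-2,-6,N); sL=3/8, sR=5/12; mL=29/48, mR=11/48; mL+mR=5/6 → advance +1; mR−mL=-3/8 → turn -1·90°
n=1: pose=(-2,-5,E); sL=12/29, sR=60/257; mL=3282/7453, mR=198/7453; mL+mR=120/257 → advance +1; mR−mL=-12/29 → turn -1·90°
n=2: pose=(-1,-5,S); sL=6/29, sR=30/149; mL=1317/4321, mR=423/4321; mL+mR=60/149 → advance +1; mR−mL=-6/29 → turn -1·90°
n=3: pose=(-1,-6,W); sL=12/61, sR=12/37; mL=954/2257, mR=510/2257; mL+mR=24/37 → advance +1; mR−mL=-12/61 → turn -1·90°
n=4: pose=(-2,-6,N); sL=3/8, sR=5/12; mL=29/48, mR=11/48; mL+mR=5/6 → advance +1; mR−mL=-3/8 → turn -1·90°
n=5: pose=(-2,-5,E); sL=12/29, sR=60/257; mL=3282/7453, mR=198/7453; mL+mR=120/257 → advance +1; mR−mL=-12/29 → turn -1·90°
n=6: pose=(-1,-5,S); sL=6/29, sR=30/149; mL=1317/4321, mR=423/4321; mL+mR=60/149 → advance +1; mR−mL=-6/29 → turn -1·90°

0 3/8 5/12 29/48 11/48 -2 -6 N
1 12/29 60/257 3282/7453 198/7453 -2 -5 E
2 6/29 30/149 1317/4321 423/4321 -1 -5 S
3 12/61 12/37 954/2257 510/2257 -1 -6 W
4 3/8 5/12 29/48 11/48 -2 -6 N
5 12/29 60/257 3282/7453 198/7453 -2 -5 E
6 6/29 30/149 1317/4321 423/4321 -1 -5 S
final -1 -6 W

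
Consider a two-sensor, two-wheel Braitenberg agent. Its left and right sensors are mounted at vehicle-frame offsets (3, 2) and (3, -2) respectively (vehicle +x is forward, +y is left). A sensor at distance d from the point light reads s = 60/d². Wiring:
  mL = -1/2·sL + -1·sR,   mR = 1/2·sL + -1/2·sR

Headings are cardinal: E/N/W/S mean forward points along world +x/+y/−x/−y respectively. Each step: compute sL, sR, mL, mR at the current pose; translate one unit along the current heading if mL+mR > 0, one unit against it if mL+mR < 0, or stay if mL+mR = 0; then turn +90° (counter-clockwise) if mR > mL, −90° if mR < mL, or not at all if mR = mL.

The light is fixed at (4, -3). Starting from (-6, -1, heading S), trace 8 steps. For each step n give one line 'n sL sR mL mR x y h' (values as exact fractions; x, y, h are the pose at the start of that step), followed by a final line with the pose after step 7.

n=0: pose=(-6,-1,S); sL=12/13, sR=12/29; mL=-330/377, mR=96/377; mL+mR=-18/29 → advance -1; mR−mL=426/377 → turn +1·90°
n=1: pose=(-6,0,E); sL=30/37, sR=6/5; mL=-297/185, mR=-36/185; mL+mR=-9/5 → advance -1; mR−mL=261/185 → turn +1·90°
n=2: pose=(-7,0,N); sL=12/41, sR=20/39; mL=-1054/1599, mR=-176/1599; mL+mR=-10/13 → advance -1; mR−mL=878/1599 → turn +1·90°
n=3: pose=(-7,-1,W); sL=15/49, sR=15/53; mL=-2265/5194, mR=30/2597; mL+mR=-45/106 → advance -1; mR−mL=2325/5194 → turn +1·90°
n=4: pose=(-6,-1,S); sL=12/13, sR=12/29; mL=-330/377, mR=96/377; mL+mR=-18/29 → advance -1; mR−mL=426/377 → turn +1·90°
n=5: pose=(-6,0,E); sL=30/37, sR=6/5; mL=-297/185, mR=-36/185; mL+mR=-9/5 → advance -1; mR−mL=261/185 → turn +1·90°
n=6: pose=(-7,0,N); sL=12/41, sR=20/39; mL=-1054/1599, mR=-176/1599; mL+mR=-10/13 → advance -1; mR−mL=878/1599 → turn +1·90°
n=7: pose=(-7,-1,W); sL=15/49, sR=15/53; mL=-2265/5194, mR=30/2597; mL+mR=-45/106 → advance -1; mR−mL=2325/5194 → turn +1·90°

0 12/13 12/29 -330/377 96/377 -6 -1 S
1 30/37 6/5 -297/185 -36/185 -6 0 E
2 12/41 20/39 -1054/1599 -176/1599 -7 0 N
3 15/49 15/53 -2265/5194 30/2597 -7 -1 W
4 12/13 12/29 -330/377 96/377 -6 -1 S
5 30/37 6/5 -297/185 -36/185 -6 0 E
6 12/41 20/39 -1054/1599 -176/1599 -7 0 N
7 15/49 15/53 -2265/5194 30/2597 -7 -1 W
final -6 -1 S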